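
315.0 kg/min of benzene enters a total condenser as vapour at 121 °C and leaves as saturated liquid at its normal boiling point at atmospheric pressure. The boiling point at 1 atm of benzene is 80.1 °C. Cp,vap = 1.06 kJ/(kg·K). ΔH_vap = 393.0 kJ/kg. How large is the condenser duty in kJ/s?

Q_c = 2290 kJ/s

vapour 121→80.1 °C: -43.354 kJ/kg
condensation at 80.1 °C: -393 kJ/kg
Δh = -43.354 + -393 = -436.35 kJ/kg
Q = ṁ·Δh = 315.0 kg/min × -436.35 kJ/kg = -137450 kJ/min
|Q| = 2290.9 kW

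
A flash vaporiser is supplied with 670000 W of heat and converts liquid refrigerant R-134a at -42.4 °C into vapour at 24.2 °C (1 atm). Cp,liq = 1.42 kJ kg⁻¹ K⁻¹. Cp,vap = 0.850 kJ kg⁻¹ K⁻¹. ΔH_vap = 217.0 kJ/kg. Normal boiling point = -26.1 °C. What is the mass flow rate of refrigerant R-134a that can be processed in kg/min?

ṁ = 142 kg/min

Δh = 1.42×(-26.1−-42.4) + 217.0 + 0.850×(24.2−-26.1) = 282.9 kJ/kg
Q = 670000 W = 670 kJ/s = 40200 kJ/min
ṁ = Q/Δh = 40200 / 282.9 = 142.1 kg/min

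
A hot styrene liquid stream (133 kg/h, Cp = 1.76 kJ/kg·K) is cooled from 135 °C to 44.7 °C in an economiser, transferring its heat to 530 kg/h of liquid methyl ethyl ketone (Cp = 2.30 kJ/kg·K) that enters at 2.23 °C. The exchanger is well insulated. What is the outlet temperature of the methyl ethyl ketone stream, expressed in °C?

T_c,out = 19.6 °C

Heat released by hot stream: Q = 133 × 1.76 × (135 − 44.7) = 21137 kJ/h
Energy balance on cold side (adiabatic exchanger): Q = ṁ_c·Cp_c·(T_c,out − T_c,in)
T_c,out = 2.23 + 21137/(530 × 2.30) = 19.57 °C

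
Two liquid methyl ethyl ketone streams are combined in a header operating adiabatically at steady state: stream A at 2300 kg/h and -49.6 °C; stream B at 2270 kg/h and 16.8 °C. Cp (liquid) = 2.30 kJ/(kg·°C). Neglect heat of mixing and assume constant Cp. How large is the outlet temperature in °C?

T_out = -16.6 °C

Energy balance with Q = 0: Σ ṁᵢCp,ᵢ(T_out − Tᵢ) = 0
Σ ṁᵢCp,ᵢTᵢ = 2300×2.30×-49.6 + 2270×2.30×16.8 = -174670
Σ ṁᵢCp,ᵢ = 2300×2.30 + 2270×2.30 = 10511
T_out = -174670 / 10511 = -16.618 °C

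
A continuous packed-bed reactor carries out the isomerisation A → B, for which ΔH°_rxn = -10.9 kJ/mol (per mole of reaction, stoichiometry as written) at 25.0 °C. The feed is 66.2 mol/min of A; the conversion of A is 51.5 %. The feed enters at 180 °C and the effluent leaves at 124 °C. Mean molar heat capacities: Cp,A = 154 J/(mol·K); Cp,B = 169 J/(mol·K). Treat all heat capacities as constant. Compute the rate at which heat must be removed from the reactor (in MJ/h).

Q_out = 53.5 MJ/h

Extent of reaction ξ = 0.515 × 66.2 = 34.093 mol/min
Reaction term: ξ·ΔH°_rxn = 34.093 × -10.9 = -371.61 kJ/min
Sensible, feed 180→25 °C: -1580.2 kJ/min
Outlet flows (mol/min): A 32.107, B 34.093
Sensible, products 25→124 °C: 1059.9 kJ/min
Q = ΔH = -891.89 kJ/min = -14.865 kW
Heat removed = 53.514 MJ/h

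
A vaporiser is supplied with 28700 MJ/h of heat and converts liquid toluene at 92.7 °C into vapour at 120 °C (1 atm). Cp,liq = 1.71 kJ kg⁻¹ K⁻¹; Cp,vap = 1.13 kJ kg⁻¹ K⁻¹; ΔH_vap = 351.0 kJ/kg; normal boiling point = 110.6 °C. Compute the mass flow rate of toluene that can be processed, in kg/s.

ṁ = 20.3 kg/s

Δh = 1.71×(110.6−92.7) + 351.0 + 1.13×(120−110.6) = 392.23 kJ/kg
Q = 28700 MJ/h = 7972.2 kJ/s = 7972.2 kJ/s
ṁ = Q/Δh = 7972.2 / 392.23 = 20.325 kg/s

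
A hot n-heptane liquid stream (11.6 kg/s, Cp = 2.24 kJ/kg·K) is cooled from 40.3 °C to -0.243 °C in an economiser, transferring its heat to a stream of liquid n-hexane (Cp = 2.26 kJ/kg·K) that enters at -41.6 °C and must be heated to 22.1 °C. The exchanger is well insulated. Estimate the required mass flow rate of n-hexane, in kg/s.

Heat released by hot stream: Q = 11.6 × 2.24 × (40.3 − -0.243) = 1053.5 kJ/s
Energy balance on cold side (adiabatic exchanger): Q = ṁ_c·Cp_c·(T_c,out − T_c,in)
ṁ_c = 1053.5 / [2.26 × (22.1 − -41.6)] = 7.3177 kg/s

ṁ_c = 7.32 kg/s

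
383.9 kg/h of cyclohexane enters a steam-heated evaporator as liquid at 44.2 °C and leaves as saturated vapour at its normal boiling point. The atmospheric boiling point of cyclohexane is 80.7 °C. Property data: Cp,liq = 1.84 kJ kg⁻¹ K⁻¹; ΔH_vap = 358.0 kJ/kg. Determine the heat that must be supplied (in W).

Q = 45300 W

liquid 44.2→80.7 °C: 67.16 kJ/kg
vaporisation at 80.7 °C: 358 kJ/kg
Δh = 67.16 + 358 = 425.16 kJ/kg
Q = ṁ·Δh = 383.9 kg/h × 425.16 kJ/kg = 163220 kJ/h
|Q| = 45.339 kW = 45339 W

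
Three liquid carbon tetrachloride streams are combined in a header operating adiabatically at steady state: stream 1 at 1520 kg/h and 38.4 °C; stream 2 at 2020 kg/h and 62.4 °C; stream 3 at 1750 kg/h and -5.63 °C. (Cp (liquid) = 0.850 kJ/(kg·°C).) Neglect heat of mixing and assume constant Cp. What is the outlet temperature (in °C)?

Energy balance with Q = 0: Σ ṁᵢCp,ᵢ(T_out − Tᵢ) = 0
T_out = Σ ṁᵢCp,ᵢTᵢ / Σ ṁᵢCp,ᵢ
      = 148380 / 4496.5 = 32.999 °C

T_out = 33.0 °C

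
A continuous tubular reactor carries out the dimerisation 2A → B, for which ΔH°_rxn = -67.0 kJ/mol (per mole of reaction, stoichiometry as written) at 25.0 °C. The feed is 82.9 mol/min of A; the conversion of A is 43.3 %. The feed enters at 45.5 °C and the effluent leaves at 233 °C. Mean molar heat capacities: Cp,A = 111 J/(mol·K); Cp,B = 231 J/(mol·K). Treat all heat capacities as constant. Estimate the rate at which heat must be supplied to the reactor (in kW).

Q_in = 9.27 kW

Extent of reaction ξ = 0.433 × 82.9 / 2 = 17.948 mol/min
Reaction term: ξ·ΔH°_rxn = 17.948 × -67.0 = -1202.5 kJ/min
Sensible, feed 45.5→25 °C: -188.64 kJ/min
Outlet flows (mol/min): A 47.004, B 17.948
Sensible, products 25→233 °C: 1947.6 kJ/min
Q = ΔH = 556.45 kJ/min = 9.2741 kW
Heat supplied = 9.2741 kW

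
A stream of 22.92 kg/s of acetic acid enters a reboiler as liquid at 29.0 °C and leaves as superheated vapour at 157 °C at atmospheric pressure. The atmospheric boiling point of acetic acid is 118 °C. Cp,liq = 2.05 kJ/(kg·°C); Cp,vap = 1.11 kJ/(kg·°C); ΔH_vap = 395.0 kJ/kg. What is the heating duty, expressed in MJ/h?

Q = 51200 MJ/h

liquid 29.0→118 °C: 182.45 kJ/kg
vaporisation at 118 °C: 395 kJ/kg
vapour 118→157 °C: 43.29 kJ/kg
Δh = 182.45 + 395 + 43.29 = 620.74 kJ/kg
Q = ṁ·Δh = 22.92 kg/s × 620.74 kJ/kg = 14227 kJ/s
|Q| = 14227 kW = 51218 MJ/h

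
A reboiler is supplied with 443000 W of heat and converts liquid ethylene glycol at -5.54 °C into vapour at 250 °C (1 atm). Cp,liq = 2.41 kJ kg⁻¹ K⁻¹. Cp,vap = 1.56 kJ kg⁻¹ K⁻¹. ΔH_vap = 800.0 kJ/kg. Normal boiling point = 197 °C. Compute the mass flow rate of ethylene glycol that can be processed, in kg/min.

ṁ = 19.4 kg/min

Δh = 2.41×(197−-5.54) + 800.0 + 1.56×(250−197) = 1370.8 kJ/kg
Q = 443000 W = 443 kJ/s = 26580 kJ/min
ṁ = Q/Δh = 26580 / 1370.8 = 19.39 kg/min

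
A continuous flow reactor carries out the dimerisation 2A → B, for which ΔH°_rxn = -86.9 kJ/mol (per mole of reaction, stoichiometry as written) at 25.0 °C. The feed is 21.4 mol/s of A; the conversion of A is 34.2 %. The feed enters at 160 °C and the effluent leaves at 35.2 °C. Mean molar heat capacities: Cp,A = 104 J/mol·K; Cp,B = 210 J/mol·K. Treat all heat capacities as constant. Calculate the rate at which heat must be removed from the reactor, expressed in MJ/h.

Q_out = 2140 MJ/h

Extent of reaction ξ = 0.342 × 21.4 / 2 = 3.6594 mol/s
Reaction term: ξ·ΔH°_rxn = 3.6594 × -86.9 = -318 kJ/s
Sensible, feed 160→25 °C: -300.46 kJ/s
Outlet flows (mol/s): A 14.081, B 3.6594
Sensible, products 25→35.2 °C: 22.776 kJ/s
Q = ΔH = -595.68 kJ/s = -595.68 kW
Heat removed = 2144.5 MJ/h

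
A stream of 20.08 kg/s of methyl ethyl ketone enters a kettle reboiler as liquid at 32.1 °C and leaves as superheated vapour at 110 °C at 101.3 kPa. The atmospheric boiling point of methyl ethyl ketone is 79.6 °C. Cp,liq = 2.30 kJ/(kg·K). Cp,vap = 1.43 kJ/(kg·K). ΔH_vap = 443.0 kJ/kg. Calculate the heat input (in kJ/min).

liquid 32.1→79.6 °C: 109.25 kJ/kg
vaporisation at 79.6 °C: 443 kJ/kg
vapour 79.6→110 °C: 43.472 kJ/kg
Δh = 109.25 + 443 + 43.472 = 595.72 kJ/kg
Q = ṁ·Δh = 20.08 kg/s × 595.72 kJ/kg = 11962 kJ/s
|Q| = 11962 kW = 717730 kJ/min

Q = 718000 kJ/min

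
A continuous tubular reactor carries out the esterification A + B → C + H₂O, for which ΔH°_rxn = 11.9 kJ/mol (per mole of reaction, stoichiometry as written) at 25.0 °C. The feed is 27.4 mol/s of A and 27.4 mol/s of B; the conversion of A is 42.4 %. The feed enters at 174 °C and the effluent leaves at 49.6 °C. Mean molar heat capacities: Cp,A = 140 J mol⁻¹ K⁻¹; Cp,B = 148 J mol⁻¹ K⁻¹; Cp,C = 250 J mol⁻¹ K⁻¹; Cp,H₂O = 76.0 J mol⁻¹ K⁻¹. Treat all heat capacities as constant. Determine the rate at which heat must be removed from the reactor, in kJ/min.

Q_out = 50000 kJ/min

Extent of reaction ξ = 0.424 × 27.4 = 11.618 mol/s
Reaction term: ξ·ΔH°_rxn = 11.618 × 11.9 = 138.25 kJ/s
Sensible, feed 174→25 °C: -1175.8 kJ/s
Outlet flows (mol/s): A 15.782, B 15.782, C 11.618, H₂O 11.618
Sensible, products 25→49.6 °C: 204.98 kJ/s
Q = ΔH = -832.56 kJ/s = -832.56 kW
Heat removed = 49953 kJ/min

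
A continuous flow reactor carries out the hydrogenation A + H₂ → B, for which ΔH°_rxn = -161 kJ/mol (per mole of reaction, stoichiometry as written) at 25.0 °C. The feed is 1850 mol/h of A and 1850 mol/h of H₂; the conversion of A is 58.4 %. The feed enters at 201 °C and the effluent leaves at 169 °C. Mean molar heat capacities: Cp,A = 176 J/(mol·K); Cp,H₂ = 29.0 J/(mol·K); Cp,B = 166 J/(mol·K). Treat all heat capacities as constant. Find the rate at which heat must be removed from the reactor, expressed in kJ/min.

Q_out = 3200 kJ/min

Extent of reaction ξ = 0.584 × 1850 = 1080.4 mol/h
Reaction term: ξ·ΔH°_rxn = 1080.4 × -161 = -173940 kJ/h
Sensible, feed 201→25 °C: -66748 kJ/h
Outlet flows (mol/h): A 769.6, H₂ 769.6, B 1080.4
Sensible, products 25→169 °C: 48544 kJ/h
Q = ΔH = -192150 kJ/h = -53.374 kW
Heat removed = 3202.5 kJ/min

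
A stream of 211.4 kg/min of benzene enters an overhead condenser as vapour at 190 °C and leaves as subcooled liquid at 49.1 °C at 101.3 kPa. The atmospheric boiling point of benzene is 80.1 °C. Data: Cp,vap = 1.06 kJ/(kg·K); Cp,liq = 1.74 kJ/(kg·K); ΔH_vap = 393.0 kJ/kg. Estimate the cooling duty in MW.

Q_c = 1.99 MW

vapour 190→80.1 °C: -116.49 kJ/kg
condensation at 80.1 °C: -393 kJ/kg
liquid 80.1→49.1 °C: -53.94 kJ/kg
Δh = -116.49 + -393 + -53.94 = -563.43 kJ/kg
Q = ṁ·Δh = 211.4 kg/min × -563.43 kJ/kg = -119110 kJ/min
|Q| = 1985.2 kW = 1.9852 MW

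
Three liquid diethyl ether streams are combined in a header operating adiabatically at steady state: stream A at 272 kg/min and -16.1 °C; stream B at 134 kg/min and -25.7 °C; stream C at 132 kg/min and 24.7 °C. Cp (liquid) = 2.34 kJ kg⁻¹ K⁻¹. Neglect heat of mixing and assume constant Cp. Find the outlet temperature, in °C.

T_out = -8.48 °C

Adiabatic, steady state ⇒ Σ ṁᵢCp,ᵢ(T_out − Tᵢ) = 0
T_out = Σ ṁᵢCp,ᵢTᵢ / Σ ṁᵢCp,ᵢ
      = -10676 / 1258.9 = -8.4807 °C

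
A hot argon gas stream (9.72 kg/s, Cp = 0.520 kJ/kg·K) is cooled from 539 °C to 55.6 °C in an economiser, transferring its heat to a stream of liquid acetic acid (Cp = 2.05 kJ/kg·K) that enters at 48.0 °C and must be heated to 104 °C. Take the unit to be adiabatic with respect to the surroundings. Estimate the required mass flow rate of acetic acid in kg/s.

Heat released by hot stream: Q = 9.72 × 0.520 × (539 − 55.6) = 2443.3 kJ/s
Energy balance on cold side (adiabatic exchanger): Q = ṁ_c·Cp_c·(T_c,out − T_c,in)
ṁ_c = 2443.3 / [2.05 × (104 − 48.0)] = 21.283 kg/s

ṁ_c = 21.3 kg/s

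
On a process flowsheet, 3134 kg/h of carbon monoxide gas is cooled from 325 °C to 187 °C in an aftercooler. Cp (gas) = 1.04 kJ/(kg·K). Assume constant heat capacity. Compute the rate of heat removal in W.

Q_c = 125000 W

Q = ṁ·Cp·ΔT = 3134 × 1.04 × (187 − 325) = -449790 kJ/h
Converting: 449790 / 3600 s = 124.94 kW
Cooling duty = 124940 W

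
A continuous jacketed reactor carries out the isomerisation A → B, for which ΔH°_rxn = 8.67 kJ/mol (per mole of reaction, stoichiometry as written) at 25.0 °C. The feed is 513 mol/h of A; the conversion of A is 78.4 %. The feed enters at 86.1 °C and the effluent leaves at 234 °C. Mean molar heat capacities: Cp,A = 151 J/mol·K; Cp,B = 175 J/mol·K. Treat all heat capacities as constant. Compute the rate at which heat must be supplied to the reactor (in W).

Q_in = 4710 W

Extent of reaction ξ = 0.784 × 513 = 402.19 mol/h
Reaction term: ξ·ΔH°_rxn = 402.19 × 8.67 = 3487 kJ/h
Sensible, feed 86.1→25 °C: -4733 kJ/h
Outlet flows (mol/h): A 110.81, B 402.19
Sensible, products 25→234 °C: 18207 kJ/h
Q = ΔH = 16961 kJ/h = 4.7114 kW
Heat supplied = 4711.4 W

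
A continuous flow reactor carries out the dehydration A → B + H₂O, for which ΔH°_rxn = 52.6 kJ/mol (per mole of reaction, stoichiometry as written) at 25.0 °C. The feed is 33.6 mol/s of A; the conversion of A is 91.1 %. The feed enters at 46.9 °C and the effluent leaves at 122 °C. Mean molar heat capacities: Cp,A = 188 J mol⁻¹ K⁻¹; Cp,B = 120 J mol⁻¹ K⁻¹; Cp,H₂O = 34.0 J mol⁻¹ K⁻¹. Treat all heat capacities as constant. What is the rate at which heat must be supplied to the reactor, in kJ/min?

Extent of reaction ξ = 0.911 × 33.6 = 30.61 mol/s
Reaction term: ξ·ΔH°_rxn = 30.61 × 52.6 = 1610.1 kJ/s
Sensible, feed 46.9→25 °C: -138.34 kJ/s
Outlet flows (mol/s): A 2.9904, B 30.61, H₂O 30.61
Sensible, products 25→122 °C: 511.78 kJ/s
Q = ΔH = 1983.5 kJ/s = 1983.5 kW
Heat supplied = 119010 kJ/min

Q_in = 119000 kJ/min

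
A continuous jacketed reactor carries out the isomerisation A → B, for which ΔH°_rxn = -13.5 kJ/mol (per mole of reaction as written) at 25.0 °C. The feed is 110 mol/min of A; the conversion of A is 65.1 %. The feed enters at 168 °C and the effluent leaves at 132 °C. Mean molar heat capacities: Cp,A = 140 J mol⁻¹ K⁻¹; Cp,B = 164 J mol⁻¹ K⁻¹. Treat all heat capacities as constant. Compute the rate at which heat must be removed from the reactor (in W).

Q_out = 22300 W

Extent of reaction ξ = 0.651 × 110 = 71.61 mol/min
Reaction term: ξ·ΔH°_rxn = 71.61 × -13.5 = -966.74 kJ/min
Sensible, feed 168→25 °C: -2202.2 kJ/min
Outlet flows (mol/min): A 38.39, B 71.61
Sensible, products 25→132 °C: 1831.7 kJ/min
Q = ΔH = -1337.2 kJ/min = -22.287 kW
Heat removed = 22287 W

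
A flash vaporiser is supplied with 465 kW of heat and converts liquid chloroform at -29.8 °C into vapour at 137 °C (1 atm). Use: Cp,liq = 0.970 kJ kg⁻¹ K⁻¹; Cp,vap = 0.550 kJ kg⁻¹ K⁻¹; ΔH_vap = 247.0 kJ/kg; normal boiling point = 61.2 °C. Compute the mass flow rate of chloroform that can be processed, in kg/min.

Δh = 0.970×(61.2−-29.8) + 247.0 + 0.550×(137−61.2) = 376.96 kJ/kg
Q = 465 kW = 465 kJ/s = 27900 kJ/min
ṁ = Q/Δh = 27900 / 376.96 = 74.013 kg/min

ṁ = 74.0 kg/min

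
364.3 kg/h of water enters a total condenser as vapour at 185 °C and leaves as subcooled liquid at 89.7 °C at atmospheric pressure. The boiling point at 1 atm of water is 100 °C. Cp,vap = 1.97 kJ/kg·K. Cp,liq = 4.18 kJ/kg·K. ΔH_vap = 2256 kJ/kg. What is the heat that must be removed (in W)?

vapour 185→100 °C: -167.45 kJ/kg
condensation at 100 °C: -2256 kJ/kg
liquid 100→89.7 °C: -43.054 kJ/kg
Δh = -167.45 + -2256 + -43.054 = -2466.5 kJ/kg
Q = ṁ·Δh = 364.3 kg/h × -2466.5 kJ/kg = -898550 kJ/h
|Q| = 249.6 kW = 249600 W

Q_c = 250000 W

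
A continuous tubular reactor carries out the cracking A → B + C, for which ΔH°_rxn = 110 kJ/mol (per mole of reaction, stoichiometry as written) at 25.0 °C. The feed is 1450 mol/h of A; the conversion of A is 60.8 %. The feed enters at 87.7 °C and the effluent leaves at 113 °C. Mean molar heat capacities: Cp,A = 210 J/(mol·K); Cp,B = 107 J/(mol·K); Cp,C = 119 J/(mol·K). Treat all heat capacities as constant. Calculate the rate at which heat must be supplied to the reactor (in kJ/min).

Q_in = 1770 kJ/min

Extent of reaction ξ = 0.608 × 1450 = 881.6 mol/h
Reaction term: ξ·ΔH°_rxn = 881.6 × 110 = 96976 kJ/h
Sensible, feed 87.7→25 °C: -19092 kJ/h
Outlet flows (mol/h): A 568.4, B 881.6, C 881.6
Sensible, products 25→113 °C: 28037 kJ/h
Q = ΔH = 105920 kJ/h = 29.423 kW
Heat supplied = 1765.4 kJ/min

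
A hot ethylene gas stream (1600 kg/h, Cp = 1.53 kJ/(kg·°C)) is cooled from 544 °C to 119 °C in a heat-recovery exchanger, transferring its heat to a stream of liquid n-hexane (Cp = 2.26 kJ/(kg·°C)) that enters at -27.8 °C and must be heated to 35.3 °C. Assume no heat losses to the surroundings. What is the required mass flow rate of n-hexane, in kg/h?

ṁ_c = 7300 kg/h

Heat released by hot stream: Q = 1600 × 1.53 × (544 − 119) = 1.0404e+06 kJ/h
Energy balance on cold side (adiabatic exchanger): Q = ṁ_c·Cp_c·(T_c,out − T_c,in)
ṁ_c = 1.0404e+06 / [2.26 × (35.3 − -27.8)] = 7295.6 kg/h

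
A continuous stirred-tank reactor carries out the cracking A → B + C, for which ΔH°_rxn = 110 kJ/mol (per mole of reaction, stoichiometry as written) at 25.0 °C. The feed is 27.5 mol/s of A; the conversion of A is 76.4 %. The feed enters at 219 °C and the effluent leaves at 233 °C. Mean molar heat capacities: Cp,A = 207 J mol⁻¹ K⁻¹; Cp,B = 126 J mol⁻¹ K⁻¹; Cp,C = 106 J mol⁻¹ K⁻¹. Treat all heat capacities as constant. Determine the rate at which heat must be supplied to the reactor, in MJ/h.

Q_in = 9000 MJ/h

Extent of reaction ξ = 0.764 × 27.5 = 21.01 mol/s
Reaction term: ξ·ΔH°_rxn = 21.01 × 110 = 2311.1 kJ/s
Sensible, feed 219→25 °C: -1104.3 kJ/s
Outlet flows (mol/s): A 6.49, B 21.01, C 21.01
Sensible, products 25→233 °C: 1293.3 kJ/s
Q = ΔH = 2500 kJ/s = 2500 kW
Heat supplied = 9000.2 MJ/h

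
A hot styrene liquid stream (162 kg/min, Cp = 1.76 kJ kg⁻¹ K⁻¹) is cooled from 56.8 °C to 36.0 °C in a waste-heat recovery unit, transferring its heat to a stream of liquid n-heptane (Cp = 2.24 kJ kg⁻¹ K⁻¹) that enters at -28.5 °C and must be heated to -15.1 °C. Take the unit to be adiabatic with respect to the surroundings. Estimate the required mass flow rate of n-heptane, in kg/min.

Heat released by hot stream: Q = 162 × 1.76 × (56.8 − 36.0) = 5930.5 kJ/min
Energy balance on cold side (adiabatic exchanger): Q = ṁ_c·Cp_c·(T_c,out − T_c,in)
ṁ_c = 5930.5 / [2.24 × (-15.1 − -28.5)] = 197.58 kg/min

ṁ_c = 198 kg/min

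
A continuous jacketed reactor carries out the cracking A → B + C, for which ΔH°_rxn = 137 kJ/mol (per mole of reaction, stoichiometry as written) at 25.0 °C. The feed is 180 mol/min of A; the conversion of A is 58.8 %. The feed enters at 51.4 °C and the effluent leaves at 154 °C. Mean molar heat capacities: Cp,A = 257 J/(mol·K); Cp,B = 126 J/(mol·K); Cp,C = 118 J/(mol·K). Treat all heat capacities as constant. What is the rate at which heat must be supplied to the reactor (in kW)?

Q_in = 318 kW

Extent of reaction ξ = 0.588 × 180 = 105.84 mol/min
Reaction term: ξ·ΔH°_rxn = 105.84 × 137 = 14500 kJ/min
Sensible, feed 51.4→25 °C: -1221.3 kJ/min
Outlet flows (mol/min): A 74.16, B 105.84, C 105.84
Sensible, products 25→154 °C: 5790 kJ/min
Q = ΔH = 19069 kJ/min = 317.81 kW
Heat supplied = 317.81 kW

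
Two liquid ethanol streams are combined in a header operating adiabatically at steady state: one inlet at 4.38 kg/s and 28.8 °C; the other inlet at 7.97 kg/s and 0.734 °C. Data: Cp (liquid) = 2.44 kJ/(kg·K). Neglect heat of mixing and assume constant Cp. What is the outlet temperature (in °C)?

T_out = 10.7 °C

Energy balance with Q = 0: Σ ṁᵢCp,ᵢ(T_out − Tᵢ) = 0
T_out = Σ ṁᵢCp,ᵢTᵢ / Σ ṁᵢCp,ᵢ
      = 322.07 / 30.134 = 10.688 °C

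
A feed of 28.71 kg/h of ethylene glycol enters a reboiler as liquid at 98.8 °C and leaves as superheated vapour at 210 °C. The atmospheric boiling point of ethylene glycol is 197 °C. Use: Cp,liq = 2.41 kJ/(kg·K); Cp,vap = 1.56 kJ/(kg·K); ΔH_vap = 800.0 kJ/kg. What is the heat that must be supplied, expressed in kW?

Q = 8.43 kW

liquid 98.8→197 °C: 236.66 kJ/kg
vaporisation at 197 °C: 800 kJ/kg
vapour 197→210 °C: 20.28 kJ/kg
Δh = 236.66 + 800 + 20.28 = 1056.9 kJ/kg
Q = ṁ·Δh = 28.71 kg/h × 1056.9 kJ/kg = 30345 kJ/h
|Q| = 8.4291 kW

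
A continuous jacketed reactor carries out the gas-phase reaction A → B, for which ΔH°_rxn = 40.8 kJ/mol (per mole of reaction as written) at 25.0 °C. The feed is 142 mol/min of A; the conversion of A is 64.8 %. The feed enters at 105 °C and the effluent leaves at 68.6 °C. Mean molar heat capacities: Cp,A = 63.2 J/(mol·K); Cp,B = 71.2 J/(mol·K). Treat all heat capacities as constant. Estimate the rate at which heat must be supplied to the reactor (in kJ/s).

Extent of reaction ξ = 0.648 × 142 = 92.016 mol/min
Reaction term: ξ·ΔH°_rxn = 92.016 × 40.8 = 3754.3 kJ/min
Sensible, feed 105→25 °C: -717.95 kJ/min
Outlet flows (mol/min): A 49.984, B 92.016
Sensible, products 25→68.6 °C: 423.38 kJ/min
Q = ΔH = 3459.7 kJ/min = 57.661 kW
Heat supplied = 57.661 kJ/s

Q_in = 57.7 kJ/s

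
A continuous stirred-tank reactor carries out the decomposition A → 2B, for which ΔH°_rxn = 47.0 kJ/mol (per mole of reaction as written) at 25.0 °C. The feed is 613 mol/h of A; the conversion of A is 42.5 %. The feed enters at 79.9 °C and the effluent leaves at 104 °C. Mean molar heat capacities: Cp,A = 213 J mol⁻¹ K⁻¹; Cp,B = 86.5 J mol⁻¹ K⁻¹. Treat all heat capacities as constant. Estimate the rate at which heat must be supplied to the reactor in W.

Q_in = 4050 W

Extent of reaction ξ = 0.425 × 613 = 260.52 mol/h
Reaction term: ξ·ΔH°_rxn = 260.52 × 47.0 = 12245 kJ/h
Sensible, feed 79.9→25 °C: -7168.2 kJ/h
Outlet flows (mol/h): A 352.48, B 521.05
Sensible, products 25→104 °C: 9491.7 kJ/h
Q = ΔH = 14568 kJ/h = 4.0467 kW
Heat supplied = 4046.7 W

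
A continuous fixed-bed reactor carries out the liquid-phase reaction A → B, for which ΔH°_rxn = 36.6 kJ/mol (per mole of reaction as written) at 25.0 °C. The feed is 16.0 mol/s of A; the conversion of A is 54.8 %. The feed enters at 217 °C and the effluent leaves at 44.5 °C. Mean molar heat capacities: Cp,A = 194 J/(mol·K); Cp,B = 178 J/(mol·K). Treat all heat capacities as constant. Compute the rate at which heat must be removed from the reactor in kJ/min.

Q_out = 13000 kJ/min

Extent of reaction ξ = 0.548 × 16.0 = 8.768 mol/s
Reaction term: ξ·ΔH°_rxn = 8.768 × 36.6 = 320.91 kJ/s
Sensible, feed 217→25 °C: -595.97 kJ/s
Outlet flows (mol/s): A 7.232, B 8.768
Sensible, products 25→44.5 °C: 57.792 kJ/s
Q = ΔH = -217.27 kJ/s = -217.27 kW
Heat removed = 13036 kJ/min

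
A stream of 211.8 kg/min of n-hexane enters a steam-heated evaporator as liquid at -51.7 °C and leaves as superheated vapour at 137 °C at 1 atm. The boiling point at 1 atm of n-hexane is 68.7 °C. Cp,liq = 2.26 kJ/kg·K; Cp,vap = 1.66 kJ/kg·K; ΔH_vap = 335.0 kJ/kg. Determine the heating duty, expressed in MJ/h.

liquid -51.7→68.7 °C: 272.1 kJ/kg
vaporisation at 68.7 °C: 335 kJ/kg
vapour 68.7→137 °C: 113.38 kJ/kg
Δh = 272.1 + 335 + 113.38 = 720.48 kJ/kg
Q = ṁ·Δh = 211.8 kg/min × 720.48 kJ/kg = 152600 kJ/min
|Q| = 2543.3 kW = 9155.9 MJ/h

Q = 9160 MJ/h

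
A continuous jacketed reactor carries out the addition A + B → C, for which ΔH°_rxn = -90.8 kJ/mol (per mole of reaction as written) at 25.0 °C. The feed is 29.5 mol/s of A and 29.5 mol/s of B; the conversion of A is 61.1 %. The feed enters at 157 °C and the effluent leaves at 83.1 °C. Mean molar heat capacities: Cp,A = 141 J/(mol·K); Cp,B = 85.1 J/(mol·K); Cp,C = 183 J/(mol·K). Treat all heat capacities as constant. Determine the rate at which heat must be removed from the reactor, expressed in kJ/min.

Q_out = 130000 kJ/min

Extent of reaction ξ = 0.611 × 29.5 = 18.024 mol/s
Reaction term: ξ·ΔH°_rxn = 18.024 × -90.8 = -1636.6 kJ/s
Sensible, feed 157→25 °C: -880.43 kJ/s
Outlet flows (mol/s): A 11.476, B 11.476, C 18.024
Sensible, products 25→83.1 °C: 342.39 kJ/s
Q = ΔH = -2174.7 kJ/s = -2174.7 kW
Heat removed = 130480 kJ/min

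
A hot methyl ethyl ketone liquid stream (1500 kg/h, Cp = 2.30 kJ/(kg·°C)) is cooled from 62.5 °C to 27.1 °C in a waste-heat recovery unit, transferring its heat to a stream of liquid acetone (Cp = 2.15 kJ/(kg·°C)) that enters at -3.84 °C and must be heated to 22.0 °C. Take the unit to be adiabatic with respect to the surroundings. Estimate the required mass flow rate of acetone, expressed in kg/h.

ṁ_c = 2200 kg/h

Heat released by hot stream: Q = 1500 × 2.30 × (62.5 − 27.1) = 122130 kJ/h
Energy balance on cold side (adiabatic exchanger): Q = ṁ_c·Cp_c·(T_c,out − T_c,in)
ṁ_c = 122130 / [2.15 × (22.0 − -3.84)] = 2198.3 kg/h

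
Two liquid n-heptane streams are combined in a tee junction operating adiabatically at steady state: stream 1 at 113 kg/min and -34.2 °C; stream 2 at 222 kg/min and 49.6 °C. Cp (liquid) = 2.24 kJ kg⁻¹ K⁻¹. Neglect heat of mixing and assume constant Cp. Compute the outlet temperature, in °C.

T_out = 21.3 °C

Adiabatic, steady state ⇒ Σ ṁᵢCp,ᵢ(T_out − Tᵢ) = 0
Σ ṁᵢCp,ᵢTᵢ = 113×2.24×-34.2 + 222×2.24×49.6 = 16008
Σ ṁᵢCp,ᵢ = 113×2.24 + 222×2.24 = 750.4
T_out = 16008 / 750.4 = 21.333 °C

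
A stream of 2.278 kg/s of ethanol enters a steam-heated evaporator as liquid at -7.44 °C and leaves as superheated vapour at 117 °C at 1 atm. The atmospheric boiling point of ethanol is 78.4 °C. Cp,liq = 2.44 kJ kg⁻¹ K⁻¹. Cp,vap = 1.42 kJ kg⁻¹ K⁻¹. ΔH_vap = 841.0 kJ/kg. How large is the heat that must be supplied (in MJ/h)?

Q = 9060 MJ/h

liquid -7.44→78.4 °C: 209.45 kJ/kg
vaporisation at 78.4 °C: 841 kJ/kg
vapour 78.4→117 °C: 54.812 kJ/kg
Δh = 209.45 + 841 + 54.812 = 1105.3 kJ/kg
Q = ṁ·Δh = 2.278 kg/s × 1105.3 kJ/kg = 2517.8 kJ/s
|Q| = 2517.8 kW = 9064 MJ/h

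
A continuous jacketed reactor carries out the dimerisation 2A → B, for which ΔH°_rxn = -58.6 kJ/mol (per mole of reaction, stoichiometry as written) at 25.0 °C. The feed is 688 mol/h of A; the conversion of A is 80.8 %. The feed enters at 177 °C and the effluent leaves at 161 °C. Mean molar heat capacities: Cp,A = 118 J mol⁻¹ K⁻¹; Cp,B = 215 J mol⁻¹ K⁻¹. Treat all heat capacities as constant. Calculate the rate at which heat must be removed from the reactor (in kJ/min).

Extent of reaction ξ = 0.808 × 688 / 2 = 277.95 mol/h
Reaction term: ξ·ΔH°_rxn = 277.95 × -58.6 = -16288 kJ/h
Sensible, feed 177→25 °C: -12340 kJ/h
Outlet flows (mol/h): A 132.1, B 277.95
Sensible, products 25→161 °C: 10247 kJ/h
Q = ΔH = -18381 kJ/h = -5.1058 kW
Heat removed = 306.35 kJ/min

Q_out = 306 kJ/min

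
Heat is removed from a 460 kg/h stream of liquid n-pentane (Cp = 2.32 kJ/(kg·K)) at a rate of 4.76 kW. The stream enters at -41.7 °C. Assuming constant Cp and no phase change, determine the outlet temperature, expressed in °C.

T_out = -57.8 °C

Q = 4.76 kW = 17136 kJ/h
ΔT = Q/(ṁ·Cp) = 17136/(460×2.32) = 16.057 K
T_out = -41.7 − 16.057 = -57.757 °C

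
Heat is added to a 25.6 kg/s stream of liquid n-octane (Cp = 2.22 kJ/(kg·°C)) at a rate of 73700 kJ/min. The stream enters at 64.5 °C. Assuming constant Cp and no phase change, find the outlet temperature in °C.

T_out = 86.1 °C

Q = 73700 kJ/min = 1228.3 kJ/s
ΔT = Q/(ṁ·Cp) = 1228.3/(25.6×2.22) = 21.613 K
T_out = 64.5 + 21.613 = 86.113 °C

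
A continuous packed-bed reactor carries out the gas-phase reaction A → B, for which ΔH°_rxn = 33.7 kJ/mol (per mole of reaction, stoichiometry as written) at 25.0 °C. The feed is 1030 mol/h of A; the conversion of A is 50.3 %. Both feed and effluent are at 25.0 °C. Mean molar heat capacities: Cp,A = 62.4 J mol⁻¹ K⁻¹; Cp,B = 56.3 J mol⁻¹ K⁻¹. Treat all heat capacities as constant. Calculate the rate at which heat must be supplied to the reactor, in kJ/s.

Q_in = 4.85 kJ/s

Extent of reaction ξ = 0.503 × 1030 = 518.09 mol/h
Reaction term: ξ·ΔH°_rxn = 518.09 × 33.7 = 17460 kJ/h
Q = ΔH = 17460 kJ/h = 4.8499 kW
Heat supplied = 4.8499 kJ/s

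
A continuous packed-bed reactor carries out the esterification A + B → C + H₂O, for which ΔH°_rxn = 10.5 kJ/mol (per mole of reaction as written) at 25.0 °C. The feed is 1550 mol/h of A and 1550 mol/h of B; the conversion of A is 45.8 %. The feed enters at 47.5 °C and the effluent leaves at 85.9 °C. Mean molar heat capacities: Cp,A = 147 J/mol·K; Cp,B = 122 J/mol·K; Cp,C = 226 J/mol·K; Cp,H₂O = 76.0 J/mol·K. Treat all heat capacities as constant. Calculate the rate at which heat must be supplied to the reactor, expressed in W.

Extent of reaction ξ = 0.458 × 1550 = 709.9 mol/h
Reaction term: ξ·ΔH°_rxn = 709.9 × 10.5 = 7453.9 kJ/h
Sensible, feed 47.5→25 °C: -9381.4 kJ/h
Outlet flows (mol/h): A 840.1, B 840.1, C 709.9, H₂O 709.9
Sensible, products 25→85.9 °C: 26819 kJ/h
Q = ΔH = 24892 kJ/h = 6.9143 kW
Heat supplied = 6914.3 W

Q_in = 6910 W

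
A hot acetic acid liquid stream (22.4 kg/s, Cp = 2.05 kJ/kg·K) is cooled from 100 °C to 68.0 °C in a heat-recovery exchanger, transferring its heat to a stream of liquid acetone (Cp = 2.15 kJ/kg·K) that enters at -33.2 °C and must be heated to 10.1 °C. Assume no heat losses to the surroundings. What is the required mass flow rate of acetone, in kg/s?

ṁ_c = 15.8 kg/s

Heat released by hot stream: Q = 22.4 × 2.05 × (100 − 68.0) = 1469.4 kJ/s
Energy balance on cold side (adiabatic exchanger): Q = ṁ_c·Cp_c·(T_c,out − T_c,in)
ṁ_c = 1469.4 / [2.15 × (10.1 − -33.2)] = 15.784 kg/s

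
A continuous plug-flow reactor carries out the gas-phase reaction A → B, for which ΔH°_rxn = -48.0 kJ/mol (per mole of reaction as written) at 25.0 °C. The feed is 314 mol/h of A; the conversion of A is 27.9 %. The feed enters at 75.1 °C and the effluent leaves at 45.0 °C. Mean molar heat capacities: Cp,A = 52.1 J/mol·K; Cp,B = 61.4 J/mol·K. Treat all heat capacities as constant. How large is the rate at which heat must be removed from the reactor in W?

Q_out = 1300 W

Extent of reaction ξ = 0.279 × 314 = 87.606 mol/h
Reaction term: ξ·ΔH°_rxn = 87.606 × -48.0 = -4205.1 kJ/h
Sensible, feed 75.1→25 °C: -819.61 kJ/h
Outlet flows (mol/h): A 226.39, B 87.606
Sensible, products 25→45.0 °C: 343.48 kJ/h
Q = ΔH = -4681.2 kJ/h = -1.3003 kW
Heat removed = 1300.3 W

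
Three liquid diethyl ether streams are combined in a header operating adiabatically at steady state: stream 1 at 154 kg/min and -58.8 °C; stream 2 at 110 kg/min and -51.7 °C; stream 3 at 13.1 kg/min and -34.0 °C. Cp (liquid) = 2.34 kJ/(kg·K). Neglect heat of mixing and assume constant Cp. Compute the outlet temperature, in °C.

Adiabatic, steady state ⇒ Σ ṁᵢCp,ᵢ(T_out − Tᵢ) = 0
Σ ṁᵢCp,ᵢTᵢ = 154×2.34×-58.8 + 110×2.34×-51.7 + 13.1×2.34×-34.0 = -35539
Σ ṁᵢCp,ᵢ = 154×2.34 + 110×2.34 + 13.1×2.34 = 648.41
T_out = -35539 / 648.41 = -54.809 °C

T_out = -54.8 °C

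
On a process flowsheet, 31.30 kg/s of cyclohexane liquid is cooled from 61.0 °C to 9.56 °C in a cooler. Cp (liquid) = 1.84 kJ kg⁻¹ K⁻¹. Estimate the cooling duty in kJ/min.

Q_c = 178000 kJ/min

Q = ṁ·Cp·ΔT = 31.30 × 1.84 × (9.56 − 61.0) = -2962.5 kJ/s
Cooling duty = 177750 kJ/min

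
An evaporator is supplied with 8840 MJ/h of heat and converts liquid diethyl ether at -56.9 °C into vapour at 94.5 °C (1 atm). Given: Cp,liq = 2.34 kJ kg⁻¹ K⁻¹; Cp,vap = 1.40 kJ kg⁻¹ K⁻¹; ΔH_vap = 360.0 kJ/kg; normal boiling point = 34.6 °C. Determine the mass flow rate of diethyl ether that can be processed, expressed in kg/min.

Δh = 2.34×(34.6−-56.9) + 360.0 + 1.40×(94.5−34.6) = 657.97 kJ/kg
Q = 8840 MJ/h = 2455.6 kJ/s = 147330 kJ/min
ṁ = Q/Δh = 147330 / 657.97 = 223.92 kg/min

ṁ = 224 kg/min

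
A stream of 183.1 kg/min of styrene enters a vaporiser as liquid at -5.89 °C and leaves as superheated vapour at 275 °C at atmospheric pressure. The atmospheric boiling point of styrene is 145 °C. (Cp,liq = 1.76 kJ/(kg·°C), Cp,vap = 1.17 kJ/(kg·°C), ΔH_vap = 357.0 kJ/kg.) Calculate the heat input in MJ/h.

Q = 8510 MJ/h

liquid -5.89→145 °C: 265.57 kJ/kg
vaporisation at 145 °C: 357 kJ/kg
vapour 145→275 °C: 152.1 kJ/kg
Δh = 265.57 + 357 + 152.1 = 774.67 kJ/kg
Q = ṁ·Δh = 183.1 kg/min × 774.67 kJ/kg = 141840 kJ/min
|Q| = 2364 kW = 8510.5 MJ/h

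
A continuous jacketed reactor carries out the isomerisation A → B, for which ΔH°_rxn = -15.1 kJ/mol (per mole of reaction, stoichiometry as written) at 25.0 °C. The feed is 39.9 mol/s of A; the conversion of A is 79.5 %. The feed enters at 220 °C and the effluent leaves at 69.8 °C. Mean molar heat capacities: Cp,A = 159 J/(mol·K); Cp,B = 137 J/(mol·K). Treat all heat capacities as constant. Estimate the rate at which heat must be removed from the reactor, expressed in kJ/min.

Q_out = 87800 kJ/min

Extent of reaction ξ = 0.795 × 39.9 = 31.721 mol/s
Reaction term: ξ·ΔH°_rxn = 31.721 × -15.1 = -478.98 kJ/s
Sensible, feed 220→25 °C: -1237.1 kJ/s
Outlet flows (mol/s): A 8.1795, B 31.721
Sensible, products 25→69.8 °C: 252.95 kJ/s
Q = ΔH = -1463.1 kJ/s = -1463.1 kW
Heat removed = 87788 kJ/min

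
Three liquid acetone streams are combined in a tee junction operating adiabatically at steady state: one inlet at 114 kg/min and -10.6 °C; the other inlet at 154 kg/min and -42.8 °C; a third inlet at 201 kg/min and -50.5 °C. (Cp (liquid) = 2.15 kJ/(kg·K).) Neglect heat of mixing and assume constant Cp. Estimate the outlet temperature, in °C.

Energy balance with Q = 0: Σ ṁᵢCp,ᵢ(T_out − Tᵢ) = 0
T_out = Σ ṁᵢCp,ᵢTᵢ / Σ ṁᵢCp,ᵢ
      = -38593 / 1008.3 = -38.273 °C

T_out = -38.3 °C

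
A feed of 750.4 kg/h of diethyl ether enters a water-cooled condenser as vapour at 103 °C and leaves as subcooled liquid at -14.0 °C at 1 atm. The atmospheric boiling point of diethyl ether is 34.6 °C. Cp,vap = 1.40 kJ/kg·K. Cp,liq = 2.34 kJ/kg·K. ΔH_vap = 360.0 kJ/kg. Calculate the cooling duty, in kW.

Q_c = 119 kW

vapour 103→34.6 °C: -95.76 kJ/kg
condensation at 34.6 °C: -360 kJ/kg
liquid 34.6→-14.0 °C: -113.72 kJ/kg
Δh = -95.76 + -360 + -113.72 = -569.48 kJ/kg
Q = ṁ·Δh = 750.4 kg/h × -569.48 kJ/kg = -427340 kJ/h
|Q| = 118.71 kW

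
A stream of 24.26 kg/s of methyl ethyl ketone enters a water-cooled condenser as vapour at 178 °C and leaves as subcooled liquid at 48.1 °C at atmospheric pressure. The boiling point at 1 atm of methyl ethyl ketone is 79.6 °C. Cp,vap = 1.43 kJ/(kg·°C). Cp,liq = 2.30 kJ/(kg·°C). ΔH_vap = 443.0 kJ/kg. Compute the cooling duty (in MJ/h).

vapour 178→79.6 °C: -140.71 kJ/kg
condensation at 79.6 °C: -443 kJ/kg
liquid 79.6→48.1 °C: -72.45 kJ/kg
Δh = -140.71 + -443 + -72.45 = -656.16 kJ/kg
Q = ṁ·Δh = 24.26 kg/s × -656.16 kJ/kg = -15918 kJ/s
|Q| = 15918 kW = 57307 MJ/h

Q_c = 57300 MJ/h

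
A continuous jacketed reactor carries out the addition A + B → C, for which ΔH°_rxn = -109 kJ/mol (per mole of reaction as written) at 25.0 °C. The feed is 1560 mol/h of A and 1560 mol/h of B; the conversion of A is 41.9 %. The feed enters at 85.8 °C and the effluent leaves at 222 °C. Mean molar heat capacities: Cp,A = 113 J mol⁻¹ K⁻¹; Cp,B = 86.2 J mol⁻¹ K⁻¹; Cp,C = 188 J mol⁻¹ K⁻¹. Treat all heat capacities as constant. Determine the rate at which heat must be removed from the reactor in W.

Extent of reaction ξ = 0.419 × 1560 = 653.64 mol/h
Reaction term: ξ·ΔH°_rxn = 653.64 × -109 = -71247 kJ/h
Sensible, feed 85.8→25 °C: -18894 kJ/h
Outlet flows (mol/h): A 906.36, B 906.36, C 653.64
Sensible, products 25→222 °C: 59776 kJ/h
Q = ΔH = -30365 kJ/h = -8.4346 kW
Heat removed = 8434.6 W

Q_out = 8430 W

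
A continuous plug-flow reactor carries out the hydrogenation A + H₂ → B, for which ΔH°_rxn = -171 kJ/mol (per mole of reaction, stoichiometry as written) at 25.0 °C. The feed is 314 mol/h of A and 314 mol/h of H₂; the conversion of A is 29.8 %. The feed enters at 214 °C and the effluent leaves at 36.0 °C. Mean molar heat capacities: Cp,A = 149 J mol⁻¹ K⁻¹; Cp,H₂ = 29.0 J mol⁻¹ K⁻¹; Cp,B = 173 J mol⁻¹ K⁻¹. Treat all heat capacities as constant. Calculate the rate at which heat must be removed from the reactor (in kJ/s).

Extent of reaction ξ = 0.298 × 314 = 93.572 mol/h
Reaction term: ξ·ΔH°_rxn = 93.572 × -171 = -16001 kJ/h
Sensible, feed 214→25 °C: -10564 kJ/h
Outlet flows (mol/h): A 220.43, H₂ 220.43, B 93.572
Sensible, products 25→36.0 °C: 609.67 kJ/h
Q = ΔH = -25955 kJ/h = -7.2096 kW
Heat removed = 7.2096 kJ/s

Q_out = 7.21 kJ/s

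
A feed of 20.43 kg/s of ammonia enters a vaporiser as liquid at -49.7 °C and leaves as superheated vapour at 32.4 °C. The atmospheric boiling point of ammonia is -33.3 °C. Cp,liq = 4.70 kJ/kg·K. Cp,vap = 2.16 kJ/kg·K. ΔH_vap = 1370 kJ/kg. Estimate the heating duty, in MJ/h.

Q = 117000 MJ/h

liquid -49.7→-33.3 °C: 77.08 kJ/kg
vaporisation at -33.3 °C: 1370 kJ/kg
vapour -33.3→32.4 °C: 141.91 kJ/kg
Δh = 77.08 + 1370 + 141.91 = 1589 kJ/kg
Q = ṁ·Δh = 20.43 kg/s × 1589 kJ/kg = 32463 kJ/s
|Q| = 32463 kW = 116870 MJ/h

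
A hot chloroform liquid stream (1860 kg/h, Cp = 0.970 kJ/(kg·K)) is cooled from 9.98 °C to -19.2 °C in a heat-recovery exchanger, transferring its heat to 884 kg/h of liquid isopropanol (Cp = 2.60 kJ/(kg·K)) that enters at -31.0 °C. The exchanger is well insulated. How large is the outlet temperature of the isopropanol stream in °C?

Heat released by hot stream: Q = 1860 × 0.970 × (9.98 − -19.2) = 52647 kJ/h
Energy balance on cold side (adiabatic exchanger): Q = ṁ_c·Cp_c·(T_c,out − T_c,in)
T_c,out = -31.0 + 52647/(884 × 2.60) = -8.0943 °C

T_c,out = -8.09 °C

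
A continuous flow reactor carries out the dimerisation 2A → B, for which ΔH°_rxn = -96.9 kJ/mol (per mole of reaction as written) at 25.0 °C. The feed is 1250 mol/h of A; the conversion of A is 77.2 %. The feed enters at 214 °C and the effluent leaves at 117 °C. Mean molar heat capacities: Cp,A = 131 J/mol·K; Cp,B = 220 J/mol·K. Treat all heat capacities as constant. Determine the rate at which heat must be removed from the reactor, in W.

Extent of reaction ξ = 0.772 × 1250 / 2 = 482.5 mol/h
Reaction term: ξ·ΔH°_rxn = 482.5 × -96.9 = -46754 kJ/h
Sensible, feed 214→25 °C: -30949 kJ/h
Outlet flows (mol/h): A 285, B 482.5
Sensible, products 25→117 °C: 13201 kJ/h
Q = ΔH = -64502 kJ/h = -17.917 kW
Heat removed = 17917 W

Q_out = 17900 W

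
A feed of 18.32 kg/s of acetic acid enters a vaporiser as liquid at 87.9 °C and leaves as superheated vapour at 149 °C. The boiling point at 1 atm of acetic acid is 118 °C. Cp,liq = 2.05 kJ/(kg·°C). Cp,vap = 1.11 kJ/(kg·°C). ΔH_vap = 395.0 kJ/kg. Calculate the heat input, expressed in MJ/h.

liquid 87.9→118 °C: 61.705 kJ/kg
vaporisation at 118 °C: 395 kJ/kg
vapour 118→149 °C: 34.41 kJ/kg
Δh = 61.705 + 395 + 34.41 = 491.12 kJ/kg
Q = ṁ·Δh = 18.32 kg/s × 491.12 kJ/kg = 8997.2 kJ/s
|Q| = 8997.2 kW = 32390 MJ/h

Q = 32400 MJ/h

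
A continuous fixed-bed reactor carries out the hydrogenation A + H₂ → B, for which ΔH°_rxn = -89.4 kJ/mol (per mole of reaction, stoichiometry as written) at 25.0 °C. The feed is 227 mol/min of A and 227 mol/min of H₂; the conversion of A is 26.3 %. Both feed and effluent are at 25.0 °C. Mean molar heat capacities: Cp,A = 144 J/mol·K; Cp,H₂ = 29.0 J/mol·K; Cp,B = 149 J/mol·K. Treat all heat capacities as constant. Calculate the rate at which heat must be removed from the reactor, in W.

Q_out = 89000 W

Extent of reaction ξ = 0.263 × 227 = 59.701 mol/min
Reaction term: ξ·ΔH°_rxn = 59.701 × -89.4 = -5337.3 kJ/min
Q = ΔH = -5337.3 kJ/min = -88.954 kW
Heat removed = 88954 W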